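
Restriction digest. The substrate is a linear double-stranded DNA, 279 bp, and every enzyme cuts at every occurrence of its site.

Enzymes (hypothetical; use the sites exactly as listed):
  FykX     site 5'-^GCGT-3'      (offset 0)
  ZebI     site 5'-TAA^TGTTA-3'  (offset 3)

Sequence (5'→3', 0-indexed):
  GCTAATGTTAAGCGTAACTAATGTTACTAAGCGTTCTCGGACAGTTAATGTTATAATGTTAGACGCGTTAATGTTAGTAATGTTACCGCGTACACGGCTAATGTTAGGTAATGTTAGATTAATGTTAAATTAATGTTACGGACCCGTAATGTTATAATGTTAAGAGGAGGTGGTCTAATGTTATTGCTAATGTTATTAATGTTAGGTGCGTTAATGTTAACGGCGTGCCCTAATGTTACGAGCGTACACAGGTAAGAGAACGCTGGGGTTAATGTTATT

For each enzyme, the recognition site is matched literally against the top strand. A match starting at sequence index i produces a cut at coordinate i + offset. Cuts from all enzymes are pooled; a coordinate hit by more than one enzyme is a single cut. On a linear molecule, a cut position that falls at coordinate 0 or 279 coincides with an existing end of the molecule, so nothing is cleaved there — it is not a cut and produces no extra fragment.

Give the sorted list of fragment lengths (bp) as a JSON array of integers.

[5,6,7,7,7,7,8,8,8,8,8,8,9,9,9,10,10,11,11,11,12,14,16,18,21,31]

Per-enzyme occurrences:
  FykX (GCGT, off=0): starts [11, 30, 64, 87, 207, 222, 241] → cuts [11, 30, 64, 87, 207, 222, 241]
  ZebI (TAATGTTA, off=3): starts [2, 18, 45, 53, 68, 77, 98, 108, 119, 130, 146, 154, 175, 187, 196, 211, 230, 269] → cuts [5, 21, 48, 56, 71, 80, 101, 111, 122, 133, 149, 157, 178, 190, 199, 214, 233, 272]

Pooled cuts: [5, 11, 21, 30, 48, 56, 64, 71, 80, 87, 101, 111, 122, 133, 149, 157, 178, 190, 199, 207, 214, 222, 233, 241, 272]

Fragments:
  [0,5): 5 bp
  [5,11): 6 bp
  [11,21): 10 bp
  [21,30): 9 bp
  [30,48): 18 bp
  [48,56): 8 bp
  [56,64): 8 bp
  [64,71): 7 bp
  [71,80): 9 bp
  [80,87): 7 bp
  [87,101): 14 bp
  [101,111): 10 bp
  [111,122): 11 bp
  [122,133): 11 bp
  [133,149): 16 bp
  [149,157): 8 bp
  [157,178): 21 bp
  [178,190): 12 bp
  [190,199): 9 bp
  [199,207): 8 bp
  [207,214): 7 bp
  [214,222): 8 bp
  [222,233): 11 bp
  [233,241): 8 bp
  [241,272): 31 bp
  [272,279): 7 bp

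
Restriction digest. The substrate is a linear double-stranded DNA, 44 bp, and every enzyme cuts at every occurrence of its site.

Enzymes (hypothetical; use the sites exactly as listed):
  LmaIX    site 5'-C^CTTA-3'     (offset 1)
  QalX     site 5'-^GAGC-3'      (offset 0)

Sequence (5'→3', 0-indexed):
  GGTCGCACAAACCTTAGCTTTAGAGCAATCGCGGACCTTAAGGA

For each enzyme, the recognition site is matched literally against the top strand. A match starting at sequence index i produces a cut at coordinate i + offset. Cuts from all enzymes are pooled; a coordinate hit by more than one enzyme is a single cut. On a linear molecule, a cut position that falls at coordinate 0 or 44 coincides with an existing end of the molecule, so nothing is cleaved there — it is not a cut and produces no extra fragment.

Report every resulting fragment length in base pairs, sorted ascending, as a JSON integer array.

[8,10,12,14]

Scan for sites:
  LmaIX CCTTA/1: at [11, 35] ⇒ [12, 36]
  QalX GAGC/0: at [22] ⇒ [22]

Pooled cuts: [12, 22, 36]

Fragment lengths:
  [0,12): 12 bp
  [12,22): 10 bp
  [22,36): 14 bp
  [36,44): 8 bp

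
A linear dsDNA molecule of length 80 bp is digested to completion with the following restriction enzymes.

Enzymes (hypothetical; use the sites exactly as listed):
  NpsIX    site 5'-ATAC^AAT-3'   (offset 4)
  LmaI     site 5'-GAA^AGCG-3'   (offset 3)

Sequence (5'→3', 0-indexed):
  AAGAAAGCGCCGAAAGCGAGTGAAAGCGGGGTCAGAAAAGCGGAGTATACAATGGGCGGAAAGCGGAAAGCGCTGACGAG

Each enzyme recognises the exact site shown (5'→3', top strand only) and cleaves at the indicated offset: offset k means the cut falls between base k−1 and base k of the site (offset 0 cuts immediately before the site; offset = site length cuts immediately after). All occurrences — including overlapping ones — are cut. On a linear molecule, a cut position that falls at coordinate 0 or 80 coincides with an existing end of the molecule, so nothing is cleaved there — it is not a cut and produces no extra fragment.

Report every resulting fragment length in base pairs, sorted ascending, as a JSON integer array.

Site scan:
  NpsIX ATACAAT/4: at [46] ⇒ [50]
  LmaI GAAAGCG/3: at [2, 11, 21, 58, 65] ⇒ [5, 14, 24, 61, 68]

All cut coordinates (distinct, sorted): [5, 14, 24, 50, 61, 68]

Fragments:
  [0,5): 5 bp
  [5,14): 9 bp
  [14,24): 10 bp
  [24,50): 26 bp
  [50,61): 11 bp
  [61,68): 7 bp
  [68,80): 12 bp

[5,7,9,10,11,12,26]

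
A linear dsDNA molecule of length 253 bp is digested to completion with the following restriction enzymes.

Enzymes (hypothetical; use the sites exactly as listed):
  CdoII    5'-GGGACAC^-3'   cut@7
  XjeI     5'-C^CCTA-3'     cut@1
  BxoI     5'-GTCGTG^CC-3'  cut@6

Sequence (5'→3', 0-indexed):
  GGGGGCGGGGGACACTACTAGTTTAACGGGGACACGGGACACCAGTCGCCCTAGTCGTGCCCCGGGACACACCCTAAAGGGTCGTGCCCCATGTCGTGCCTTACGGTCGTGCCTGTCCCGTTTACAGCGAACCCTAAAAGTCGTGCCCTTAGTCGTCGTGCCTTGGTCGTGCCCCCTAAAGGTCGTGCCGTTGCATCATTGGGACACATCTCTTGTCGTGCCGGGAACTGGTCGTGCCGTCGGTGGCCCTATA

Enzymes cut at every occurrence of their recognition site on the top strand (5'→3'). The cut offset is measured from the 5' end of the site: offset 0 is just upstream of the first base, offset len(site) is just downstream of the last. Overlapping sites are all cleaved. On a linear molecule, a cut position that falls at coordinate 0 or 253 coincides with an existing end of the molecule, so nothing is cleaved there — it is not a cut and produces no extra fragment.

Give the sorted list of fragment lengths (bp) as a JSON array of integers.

[2,3,6,7,7,10,11,11,11,12,13,13,13,13,14,15,15,16,20,20,21]

Per-enzyme occurrences:
  CdoII (GGGACAC, off=7): starts [8, 28, 35, 63, 200] → cuts [15, 35, 42, 70, 207]
  XjeI (CCCTA, off=1): starts [48, 71, 131, 173, 246] → cuts [49, 72, 132, 174, 247]
  BxoI (GTCGTGCC, off=6): starts [53, 80, 92, 105, 139, 154, 165, 181, 214, 230] → cuts [59, 86, 98, 111, 145, 160, 171, 187, 220, 236]

Pooled cuts: [15, 35, 42, 49, 59, 70, 72, 86, 98, 111, 132, 145, 160, 171, 174, 187, 207, 220, 236, 247]

Fragments:
  [0,15): 15 bp
  [15,35): 20 bp
  [35,42): 7 bp
  [42,49): 7 bp
  [49,59): 10 bp
  [59,70): 11 bp
  [70,72): 2 bp
  [72,86): 14 bp
  [86,98): 12 bp
  [98,111): 13 bp
  [111,132): 21 bp
  [132,145): 13 bp
  [145,160): 15 bp
  [160,171): 11 bp
  [171,174): 3 bp
  [174,187): 13 bp
  [187,207): 20 bp
  [207,220): 13 bp
  [220,236): 16 bp
  [236,247): 11 bp
  [247,253): 6 bp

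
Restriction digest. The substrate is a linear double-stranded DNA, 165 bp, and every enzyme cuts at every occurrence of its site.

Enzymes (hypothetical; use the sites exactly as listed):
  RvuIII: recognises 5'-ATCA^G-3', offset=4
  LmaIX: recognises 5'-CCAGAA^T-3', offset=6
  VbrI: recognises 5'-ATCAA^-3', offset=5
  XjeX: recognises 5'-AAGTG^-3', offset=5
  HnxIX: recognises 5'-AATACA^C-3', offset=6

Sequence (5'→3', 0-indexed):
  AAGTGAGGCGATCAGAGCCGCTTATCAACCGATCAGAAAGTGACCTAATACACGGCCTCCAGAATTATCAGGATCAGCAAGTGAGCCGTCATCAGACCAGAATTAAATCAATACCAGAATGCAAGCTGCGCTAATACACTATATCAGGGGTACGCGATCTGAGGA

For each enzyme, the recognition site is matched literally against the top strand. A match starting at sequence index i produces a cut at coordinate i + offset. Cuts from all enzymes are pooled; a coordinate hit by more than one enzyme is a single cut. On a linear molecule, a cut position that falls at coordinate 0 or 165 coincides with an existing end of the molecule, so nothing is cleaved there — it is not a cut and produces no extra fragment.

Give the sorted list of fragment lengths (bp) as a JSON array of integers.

[5,6,6,7,7,7,8,8,8,9,9,10,11,12,14,19,19]

Site scan:
  RvuIII (ATCAG, off=4): starts [10, 31, 66, 72, 90, 142] → cuts [14, 35, 70, 76, 94, 146]
  LmaIX (CCAGAAT, off=6): starts [58, 96, 113] → cuts [64, 102, 119]
  VbrI (ATCAA, off=5): starts [23, 106] → cuts [28, 111]
  XjeX (AAGTG, off=5): starts [0, 37, 78] → cuts [5, 42, 83]
  HnxIX (AATACAC, off=6): starts [46, 132] → cuts [52, 138]

All cut coordinates (distinct, sorted): [5, 14, 28, 35, 42, 52, 64, 70, 76, 83, 94, 102, 111, 119, 138, 146]

Fragments:
  [0,5): 5 bp
  [5,14): 9 bp
  [14,28): 14 bp
  [28,35): 7 bp
  [35,42): 7 bp
  [42,52): 10 bp
  [52,64): 12 bp
  [64,70): 6 bp
  [70,76): 6 bp
  [76,83): 7 bp
  [83,94): 11 bp
  [94,102): 8 bp
  [102,111): 9 bp
  [111,119): 8 bp
  [119,138): 19 bp
  [138,146): 8 bp
  [146,165): 19 bp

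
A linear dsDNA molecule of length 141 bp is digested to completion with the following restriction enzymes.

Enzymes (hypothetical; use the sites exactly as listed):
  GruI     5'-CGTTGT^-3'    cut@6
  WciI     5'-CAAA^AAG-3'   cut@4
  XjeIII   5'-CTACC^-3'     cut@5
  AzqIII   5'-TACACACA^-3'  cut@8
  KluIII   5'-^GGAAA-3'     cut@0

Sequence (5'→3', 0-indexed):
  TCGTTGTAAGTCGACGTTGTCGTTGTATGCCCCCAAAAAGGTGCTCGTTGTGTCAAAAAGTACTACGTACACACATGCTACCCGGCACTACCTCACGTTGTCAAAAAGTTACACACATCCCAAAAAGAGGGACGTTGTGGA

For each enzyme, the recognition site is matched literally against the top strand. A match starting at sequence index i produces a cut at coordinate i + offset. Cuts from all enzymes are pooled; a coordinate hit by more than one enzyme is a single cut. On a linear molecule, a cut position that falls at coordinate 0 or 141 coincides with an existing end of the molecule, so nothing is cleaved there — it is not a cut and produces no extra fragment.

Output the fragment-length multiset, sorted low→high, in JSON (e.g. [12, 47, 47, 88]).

Per-enzyme occurrences:
  GruI CGTTGT/6: at [1, 14, 20, 45, 95, 132] ⇒ [7, 20, 26, 51, 101, 138]
  WciI CAAAAAG/4: at [33, 53, 101, 120] ⇒ [37, 57, 105, 124]
  XjeIII CTACC/5: at [77, 87] ⇒ [82, 92]
  AzqIII TACACACA/8: at [67, 109] ⇒ [75, 117]
  KluIII (GGAAA, off=0): no sites

Pooled cuts: [7, 20, 26, 37, 51, 57, 75, 82, 92, 101, 105, 117, 124, 138]

Fragments:
  [0,7): 7 bp
  [7,20): 13 bp
  [20,26): 6 bp
  [26,37): 11 bp
  [37,51): 14 bp
  [51,57): 6 bp
  [57,75): 18 bp
  [75,82): 7 bp
  [82,92): 10 bp
  [92,101): 9 bp
  [101,105): 4 bp
  [105,117): 12 bp
  [117,124): 7 bp
  [124,138): 14 bp
  [138,141): 3 bp

[3,4,6,6,7,7,7,9,10,11,12,13,14,14,18]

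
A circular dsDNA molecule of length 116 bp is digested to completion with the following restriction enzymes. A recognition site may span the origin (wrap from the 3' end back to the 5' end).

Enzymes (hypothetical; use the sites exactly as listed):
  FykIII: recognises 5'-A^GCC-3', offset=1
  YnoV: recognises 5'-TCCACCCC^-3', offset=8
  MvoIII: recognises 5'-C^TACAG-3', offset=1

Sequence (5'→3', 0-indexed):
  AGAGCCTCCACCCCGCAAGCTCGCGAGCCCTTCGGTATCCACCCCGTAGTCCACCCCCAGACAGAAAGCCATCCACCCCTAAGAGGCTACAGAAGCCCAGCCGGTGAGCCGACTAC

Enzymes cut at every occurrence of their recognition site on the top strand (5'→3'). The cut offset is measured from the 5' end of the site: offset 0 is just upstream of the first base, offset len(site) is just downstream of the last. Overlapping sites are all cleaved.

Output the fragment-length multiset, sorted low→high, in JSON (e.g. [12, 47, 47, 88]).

[5,6,6,7,8,8,10,11,12,12,12,19]

Site scan:
  FykIII (AGCC, off=1): starts [2, 25, 66, 93, 98, 106] → cuts [3, 26, 67, 94, 99, 107]
  YnoV (TCCACCCC, off=8): starts [6, 37, 49, 71] → cuts [14, 45, 57, 79]
  MvoIII (CTACAG, off=1): starts [86, 112] → cuts [87, 113]

Pooled cuts: [3, 14, 26, 45, 57, 67, 79, 87, 94, 99, 107, 113]

Fragments:
  3→14: 11 bp
  14→26: 12 bp
  26→45: 19 bp
  45→57: 12 bp
  57→67: 10 bp
  67→79: 12 bp
  79→87: 8 bp
  87→94: 7 bp
  94→99: 5 bp
  99→107: 8 bp
  107→113: 6 bp
  113→3 (wrap): 116-113+3 = 6 bp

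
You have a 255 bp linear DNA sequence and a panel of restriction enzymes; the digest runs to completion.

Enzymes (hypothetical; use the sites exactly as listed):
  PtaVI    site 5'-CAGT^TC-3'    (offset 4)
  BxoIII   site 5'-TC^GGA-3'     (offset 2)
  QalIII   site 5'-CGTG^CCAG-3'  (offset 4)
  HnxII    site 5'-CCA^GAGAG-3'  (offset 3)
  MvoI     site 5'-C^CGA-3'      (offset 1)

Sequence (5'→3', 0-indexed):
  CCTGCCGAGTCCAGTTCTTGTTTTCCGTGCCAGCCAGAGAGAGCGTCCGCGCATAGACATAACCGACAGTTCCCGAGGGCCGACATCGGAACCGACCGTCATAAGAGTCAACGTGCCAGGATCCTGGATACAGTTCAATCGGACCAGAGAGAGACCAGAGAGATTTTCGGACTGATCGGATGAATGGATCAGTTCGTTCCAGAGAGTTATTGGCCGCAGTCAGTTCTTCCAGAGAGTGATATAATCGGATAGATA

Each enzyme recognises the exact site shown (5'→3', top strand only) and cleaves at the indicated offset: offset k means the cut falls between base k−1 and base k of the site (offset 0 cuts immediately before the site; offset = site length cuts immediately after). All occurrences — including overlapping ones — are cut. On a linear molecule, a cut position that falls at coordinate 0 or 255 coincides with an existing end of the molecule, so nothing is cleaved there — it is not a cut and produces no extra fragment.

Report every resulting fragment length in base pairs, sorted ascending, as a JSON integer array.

Scan for sites:
  PtaVI (CAGTTC, off=4): starts [11, 66, 130, 189, 220] → cuts [15, 70, 134, 193, 224]
  BxoIII (TCGGA, off=2): starts [85, 138, 166, 175, 244] → cuts [87, 140, 168, 177, 246]
  QalIII (CGTGCCAG, off=4): starts [25, 111] → cuts [29, 115]
  HnxII (CCAGAGAG, off=3): starts [33, 143, 154, 198, 228] → cuts [36, 146, 157, 201, 231]
  MvoI (CCGA, off=1): starts [4, 62, 72, 79, 91] → cuts [5, 63, 73, 80, 92]

All cut coordinates (distinct, sorted): [5, 15, 29, 36, 63, 70, 73, 80, 87, 92, 115, 134, 140, 146, 157, 168, 177, 193, 201, 224, 231, 246]

Fragments:
  [0,5): 5 bp
  [5,15): 10 bp
  [15,29): 14 bp
  [29,36): 7 bp
  [36,63): 27 bp
  [63,70): 7 bp
  [70,73): 3 bp
  [73,80): 7 bp
  [80,87): 7 bp
  [87,92): 5 bp
  [92,115): 23 bp
  [115,134): 19 bp
  [134,140): 6 bp
  [140,146): 6 bp
  [146,157): 11 bp
  [157,168): 11 bp
  [168,177): 9 bp
  [177,193): 16 bp
  [193,201): 8 bp
  [201,224): 23 bp
  [224,231): 7 bp
  [231,246): 15 bp
  [246,255): 9 bp

[3,5,5,6,6,7,7,7,7,7,8,9,9,10,11,11,14,15,16,19,23,23,27]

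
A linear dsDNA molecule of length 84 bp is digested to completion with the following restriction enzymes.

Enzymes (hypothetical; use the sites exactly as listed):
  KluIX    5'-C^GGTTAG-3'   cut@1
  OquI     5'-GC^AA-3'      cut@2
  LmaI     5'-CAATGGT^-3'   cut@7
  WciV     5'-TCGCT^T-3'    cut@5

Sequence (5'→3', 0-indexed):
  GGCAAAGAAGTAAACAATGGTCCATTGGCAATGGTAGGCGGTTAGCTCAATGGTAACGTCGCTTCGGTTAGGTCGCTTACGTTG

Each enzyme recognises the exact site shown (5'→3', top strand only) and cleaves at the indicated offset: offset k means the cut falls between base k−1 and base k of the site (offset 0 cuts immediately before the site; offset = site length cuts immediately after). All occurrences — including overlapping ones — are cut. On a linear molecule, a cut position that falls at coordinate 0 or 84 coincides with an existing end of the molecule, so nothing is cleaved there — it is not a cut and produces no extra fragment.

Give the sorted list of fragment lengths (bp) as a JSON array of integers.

Site scan:
  KluIX (CGGTTAG, off=1): starts [38, 64] → cuts [39, 65]
  OquI (GCAA, off=2): starts [1, 27] → cuts [3, 29]
  LmaI (CAATGGT, off=7): starts [14, 28, 47] → cuts [21, 35, 54]
  WciV (TCGCTT, off=5): starts [58, 72] → cuts [63, 77]

Pooled cuts: [3, 21, 29, 35, 39, 54, 63, 65, 77]

Fragments:
  [0,3): 3 bp
  [3,21): 18 bp
  [21,29): 8 bp
  [29,35): 6 bp
  [35,39): 4 bp
  [39,54): 15 bp
  [54,63): 9 bp
  [63,65): 2 bp
  [65,77): 12 bp
  [77,84): 7 bp

[2,3,4,6,7,8,9,12,15,18]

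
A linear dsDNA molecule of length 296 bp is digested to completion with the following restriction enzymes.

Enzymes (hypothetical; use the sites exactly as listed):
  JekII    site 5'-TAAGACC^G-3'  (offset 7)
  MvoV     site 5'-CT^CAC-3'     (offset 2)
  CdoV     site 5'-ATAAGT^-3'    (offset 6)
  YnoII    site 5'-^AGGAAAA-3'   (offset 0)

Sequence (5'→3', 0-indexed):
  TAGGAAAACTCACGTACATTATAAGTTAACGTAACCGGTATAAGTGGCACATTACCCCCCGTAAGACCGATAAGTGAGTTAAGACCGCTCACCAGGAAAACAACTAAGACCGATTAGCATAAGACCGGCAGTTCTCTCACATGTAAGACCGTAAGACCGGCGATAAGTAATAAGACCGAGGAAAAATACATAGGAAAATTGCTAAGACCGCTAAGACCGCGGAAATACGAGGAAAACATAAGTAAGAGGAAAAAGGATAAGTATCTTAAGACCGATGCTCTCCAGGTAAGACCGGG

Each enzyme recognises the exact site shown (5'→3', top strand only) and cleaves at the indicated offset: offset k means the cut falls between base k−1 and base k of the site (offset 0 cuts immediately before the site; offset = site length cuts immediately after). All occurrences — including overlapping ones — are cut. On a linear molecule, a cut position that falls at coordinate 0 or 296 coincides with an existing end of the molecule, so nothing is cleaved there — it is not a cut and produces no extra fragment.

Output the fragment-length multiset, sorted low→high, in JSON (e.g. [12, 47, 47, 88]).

[1,1,3,3,3,4,7,8,9,9,9,10,11,11,11,11,13,13,14,15,16,16,18,18,19,20,23]

Per-enzyme occurrences:
  JekII TAAGACCG/7: at [61, 79, 104, 119, 143, 151, 170, 202, 211, 266, 286] ⇒ [68, 86, 111, 126, 150, 158, 177, 209, 218, 273, 293]
  MvoV CTCAC/2: at [8, 87, 135] ⇒ [10, 89, 137]
  CdoV ATAAGT/6: at [20, 39, 69, 162, 237, 256] ⇒ [26, 45, 75, 168, 243, 262]
  YnoII AGGAAAA/0: at [1, 93, 178, 191, 229, 246] ⇒ [1, 93, 178, 191, 229, 246]

All cut coordinates (distinct, sorted): [1, 10, 26, 45, 68, 75, 86, 89, 93, 111, 126, 137, 150, 158, 168, 177, 178, 191, 209, 218, 229, 243, 246, 262, 273, 293]

Fragments:
  [0,1): 1 bp
  [1,10): 9 bp
  [10,26): 16 bp
  [26,45): 19 bp
  [45,68): 23 bp
  [68,75): 7 bp
  [75,86): 11 bp
  [86,89): 3 bp
  [89,93): 4 bp
  [93,111): 18 bp
  [111,126): 15 bp
  [126,137): 11 bp
  [137,150): 13 bp
  [150,158): 8 bp
  [158,168): 10 bp
  [168,177): 9 bp
  [177,178): 1 bp
  [178,191): 13 bp
  [191,209): 18 bp
  [209,218): 9 bp
  [218,229): 11 bp
  [229,243): 14 bp
  [243,246): 3 bp
  [246,262): 16 bp
  [262,273): 11 bp
  [273,293): 20 bp
  [293,296): 3 bp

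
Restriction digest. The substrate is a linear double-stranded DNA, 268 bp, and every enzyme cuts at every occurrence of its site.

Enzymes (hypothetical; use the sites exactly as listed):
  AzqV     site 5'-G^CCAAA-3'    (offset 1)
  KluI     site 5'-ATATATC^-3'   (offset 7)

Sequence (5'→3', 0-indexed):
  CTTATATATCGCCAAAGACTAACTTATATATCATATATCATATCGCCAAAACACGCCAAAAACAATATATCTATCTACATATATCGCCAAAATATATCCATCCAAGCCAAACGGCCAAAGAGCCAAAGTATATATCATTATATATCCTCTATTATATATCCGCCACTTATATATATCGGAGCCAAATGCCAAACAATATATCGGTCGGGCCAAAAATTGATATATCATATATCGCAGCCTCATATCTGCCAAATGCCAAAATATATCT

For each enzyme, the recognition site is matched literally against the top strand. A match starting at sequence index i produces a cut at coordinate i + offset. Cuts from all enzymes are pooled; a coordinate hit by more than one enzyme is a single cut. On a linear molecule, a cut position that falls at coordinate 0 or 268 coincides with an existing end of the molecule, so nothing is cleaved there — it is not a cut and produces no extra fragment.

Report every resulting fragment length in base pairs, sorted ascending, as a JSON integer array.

[1,1,1,4,6,7,7,7,7,7,8,8,8,10,10,10,12,12,14,14,14,14,15,16,17,17,21]

Site scan:
  AzqV GCCAAA/1: at [10, 44, 54, 85, 105, 113, 121, 180, 187, 208, 247, 254] ⇒ [11, 45, 55, 86, 106, 114, 122, 181, 188, 209, 248, 255]
  KluI ATATATC/7: at [3, 25, 32, 64, 78, 91, 129, 139, 153, 170, 195, 219, 226, 260] ⇒ [10, 32, 39, 71, 85, 98, 136, 146, 160, 177, 202, 226, 233, 267]

Pooled cuts: [10, 11, 32, 39, 45, 55, 71, 85, 86, 98, 106, 114, 122, 136, 146, 160, 177, 181, 188, 202, 209, 226, 233, 248, 255, 267]

Fragment lengths:
  [0,10): 10 bp
  [10,11): 1 bp
  [11,32): 21 bp
  [32,39): 7 bp
  [39,45): 6 bp
  [45,55): 10 bp
  [55,71): 16 bp
  [71,85): 14 bp
  [85,86): 1 bp
  [86,98): 12 bp
  [98,106): 8 bp
  [106,114): 8 bp
  [114,122): 8 bp
  [122,136): 14 bp
  [136,146): 10 bp
  [146,160): 14 bp
  [160,177): 17 bp
  [177,181): 4 bp
  [181,188): 7 bp
  [188,202): 14 bp
  [202,209): 7 bp
  [209,226): 17 bp
  [226,233): 7 bp
  [233,248): 15 bp
  [248,255): 7 bp
  [255,267): 12 bp
  [267,268): 1 bp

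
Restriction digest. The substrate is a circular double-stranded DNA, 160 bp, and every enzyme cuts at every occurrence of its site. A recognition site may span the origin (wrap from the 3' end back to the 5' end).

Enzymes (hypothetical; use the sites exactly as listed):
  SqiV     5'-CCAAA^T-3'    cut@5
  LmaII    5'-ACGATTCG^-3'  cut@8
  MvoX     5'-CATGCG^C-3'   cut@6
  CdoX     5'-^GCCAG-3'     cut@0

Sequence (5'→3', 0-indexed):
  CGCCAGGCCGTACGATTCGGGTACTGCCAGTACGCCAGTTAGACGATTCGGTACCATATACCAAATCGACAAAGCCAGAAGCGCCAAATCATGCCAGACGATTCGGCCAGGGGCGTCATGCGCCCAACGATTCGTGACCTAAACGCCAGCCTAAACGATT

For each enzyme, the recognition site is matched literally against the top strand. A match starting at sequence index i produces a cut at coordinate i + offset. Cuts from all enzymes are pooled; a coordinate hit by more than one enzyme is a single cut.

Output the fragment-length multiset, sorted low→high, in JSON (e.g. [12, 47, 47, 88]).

Per-enzyme occurrences:
  SqiV (CCAAAT, off=5): starts [60, 83] → cuts [65, 88]
  LmaII (ACGATTCG, off=8): starts [11, 42, 97, 126, 154] → cuts [2, 19, 50, 105, 134]
  MvoX (CATGCGC, off=6): starts [116] → cuts [122]
  CdoX (GCCAG, off=0): starts [1, 25, 33, 73, 92, 105, 144] → cuts [1, 25, 33, 73, 92, 105, 144]

All cut coordinates (distinct, sorted): [1, 2, 19, 25, 33, 50, 65, 73, 88, 92, 105, 122, 134, 144]

Fragments:
  1→2: 1 bp
  2→19: 17 bp
  19→25: 6 bp
  25→33: 8 bp
  33→50: 17 bp
  50→65: 15 bp
  65→73: 8 bp
  73→88: 15 bp
  88→92: 4 bp
  92→105: 13 bp
  105→122: 17 bp
  122→134: 12 bp
  134→144: 10 bp
  144→1 (wrap): 160-144+1 = 17 bp

[1,4,6,8,8,10,12,13,15,15,17,17,17,17]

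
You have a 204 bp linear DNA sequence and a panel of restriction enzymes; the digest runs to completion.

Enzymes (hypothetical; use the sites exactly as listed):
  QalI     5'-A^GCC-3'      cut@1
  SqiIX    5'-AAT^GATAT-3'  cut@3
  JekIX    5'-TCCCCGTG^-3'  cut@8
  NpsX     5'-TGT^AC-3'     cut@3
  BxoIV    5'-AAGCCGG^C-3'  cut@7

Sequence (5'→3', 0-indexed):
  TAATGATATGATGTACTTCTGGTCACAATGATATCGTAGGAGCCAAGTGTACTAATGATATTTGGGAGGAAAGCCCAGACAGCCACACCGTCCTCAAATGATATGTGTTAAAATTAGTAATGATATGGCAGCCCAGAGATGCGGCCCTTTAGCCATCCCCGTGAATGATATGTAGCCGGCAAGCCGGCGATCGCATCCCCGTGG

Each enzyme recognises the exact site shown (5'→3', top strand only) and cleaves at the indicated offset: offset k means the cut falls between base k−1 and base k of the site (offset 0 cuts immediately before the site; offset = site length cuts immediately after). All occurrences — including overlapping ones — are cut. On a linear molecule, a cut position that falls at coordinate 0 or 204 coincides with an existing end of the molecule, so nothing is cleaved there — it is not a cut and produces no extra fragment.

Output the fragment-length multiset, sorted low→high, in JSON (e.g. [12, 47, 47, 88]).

Scan for sites:
  QalI (AGCC, off=1): starts [40, 71, 80, 129, 150, 173, 181] → cuts [41, 72, 81, 130, 151, 174, 182]
  SqiIX (AATGATAT, off=3): starts [1, 26, 53, 96, 118, 163] → cuts [4, 29, 56, 99, 121, 166]
  JekIX (TCCCCGTG, off=8): starts [155, 195] → cuts [163, 203]
  NpsX (TGTAC, off=3): starts [11, 47] → cuts [14, 50]
  BxoIV (AAGCCGGC, off=7): starts [180] → cuts [187]

Pooled cuts: [4, 14, 29, 41, 50, 56, 72, 81, 99, 121, 130, 151, 163, 166, 174, 182, 187, 203]

Fragments:
  [0,4): 4 bp
  [4,14): 10 bp
  [14,29): 15 bp
  [29,41): 12 bp
  [41,50): 9 bp
  [50,56): 6 bp
  [56,72): 16 bp
  [72,81): 9 bp
  [81,99): 18 bp
  [99,121): 22 bp
  [121,130): 9 bp
  [130,151): 21 bp
  [151,163): 12 bp
  [163,166): 3 bp
  [166,174): 8 bp
  [174,182): 8 bp
  [182,187): 5 bp
  [187,203): 16 bp
  [203,204): 1 bp

[1,3,4,5,6,8,8,9,9,9,10,12,12,15,16,16,18,21,22]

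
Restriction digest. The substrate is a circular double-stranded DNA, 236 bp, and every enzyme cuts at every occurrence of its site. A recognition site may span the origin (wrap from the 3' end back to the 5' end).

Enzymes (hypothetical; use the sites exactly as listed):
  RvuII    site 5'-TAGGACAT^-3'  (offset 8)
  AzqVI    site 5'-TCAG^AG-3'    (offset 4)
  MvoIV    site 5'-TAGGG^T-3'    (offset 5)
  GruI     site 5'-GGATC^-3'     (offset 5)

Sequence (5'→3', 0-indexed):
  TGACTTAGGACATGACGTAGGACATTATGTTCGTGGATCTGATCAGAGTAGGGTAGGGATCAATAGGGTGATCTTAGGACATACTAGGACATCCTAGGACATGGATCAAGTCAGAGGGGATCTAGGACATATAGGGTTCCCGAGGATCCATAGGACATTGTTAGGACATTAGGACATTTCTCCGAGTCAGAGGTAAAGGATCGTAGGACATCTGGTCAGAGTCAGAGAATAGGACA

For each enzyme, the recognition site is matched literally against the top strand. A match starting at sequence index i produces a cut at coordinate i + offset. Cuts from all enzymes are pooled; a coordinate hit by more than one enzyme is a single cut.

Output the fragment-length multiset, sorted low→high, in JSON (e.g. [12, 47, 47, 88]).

Site scan:
  RvuII TAGGACAT/8: at [5, 17, 74, 84, 94, 122, 150, 161, 169, 203, 229] ⇒ [1, 13, 25, 82, 92, 102, 130, 158, 169, 177, 211]
  AzqVI TCAGAG/4: at [42, 110, 186, 215, 221] ⇒ [46, 114, 190, 219, 225]
  MvoIV TAGGGT/5: at [48, 63, 131] ⇒ [53, 68, 136]
  GruI GGATC/5: at [34, 56, 102, 117, 143, 197] ⇒ [39, 61, 107, 122, 148, 202]

All cut coordinates (distinct, sorted): [1, 13, 25, 39, 46, 53, 61, 68, 82, 92, 102, 107, 114, 122, 130, 136, 148, 158, 169, 177, 190, 202, 211, 219, 225]

Fragments:
  1→13: 12 bp
  13→25: 12 bp
  25→39: 14 bp
  39→46: 7 bp
  46→53: 7 bp
  53→61: 8 bp
  61→68: 7 bp
  68→82: 14 bp
  82→92: 10 bp
  92→102: 10 bp
  102→107: 5 bp
  107→114: 7 bp
  114→122: 8 bp
  122→130: 8 bp
  130→136: 6 bp
  136→148: 12 bp
  148→158: 10 bp
  158→169: 11 bp
  169→177: 8 bp
  177→190: 13 bp
  190→202: 12 bp
  202→211: 9 bp
  211→219: 8 bp
  219→225: 6 bp
  225→1 (wrap): 236-225+1 = 12 bp

[5,6,6,7,7,7,7,8,8,8,8,8,9,10,10,10,11,12,12,12,12,12,13,14,14]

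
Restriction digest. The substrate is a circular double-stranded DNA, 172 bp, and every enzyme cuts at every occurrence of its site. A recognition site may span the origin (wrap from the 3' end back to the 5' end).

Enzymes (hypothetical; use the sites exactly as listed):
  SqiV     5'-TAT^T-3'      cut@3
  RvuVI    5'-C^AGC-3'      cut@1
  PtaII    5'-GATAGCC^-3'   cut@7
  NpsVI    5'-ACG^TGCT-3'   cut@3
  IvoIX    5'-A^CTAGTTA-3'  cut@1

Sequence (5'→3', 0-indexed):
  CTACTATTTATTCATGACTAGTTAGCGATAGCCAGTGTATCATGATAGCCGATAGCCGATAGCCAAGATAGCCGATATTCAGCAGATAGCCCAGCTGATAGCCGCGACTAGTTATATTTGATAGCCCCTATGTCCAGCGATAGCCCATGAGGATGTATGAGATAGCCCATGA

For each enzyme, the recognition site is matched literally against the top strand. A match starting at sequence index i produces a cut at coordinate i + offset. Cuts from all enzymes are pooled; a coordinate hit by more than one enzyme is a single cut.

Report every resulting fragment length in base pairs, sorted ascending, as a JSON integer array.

[1,2,4,4,5,6,7,7,9,9,9,10,10,11,11,12,16,17,22]

Site scan:
  SqiV TATT/3: at [4, 8, 75, 114] ⇒ [7, 11, 78, 117]
  RvuVI CAGC/1: at [79, 91, 134] ⇒ [80, 92, 135]
  PtaII GATAGCC/7: at [26, 43, 50, 57, 66, 84, 96, 119, 138, 160] ⇒ [33, 50, 57, 64, 73, 91, 103, 126, 145, 167]
  NpsVI (ACGTGCT, off=3): no sites
  IvoIX ACTAGTTA/1: at [16, 106] ⇒ [17, 107]

All cut coordinates (distinct, sorted): [7, 11, 17, 33, 50, 57, 64, 73, 78, 80, 91, 92, 103, 107, 117, 126, 135, 145, 167]

Fragment lengths:
  7→11: 4 bp
  11→17: 6 bp
  17→33: 16 bp
  33→50: 17 bp
  50→57: 7 bp
  57→64: 7 bp
  64→73: 9 bp
  73→78: 5 bp
  78→80: 2 bp
  80→91: 11 bp
  91→92: 1 bp
  92→103: 11 bp
  103→107: 4 bp
  107→117: 10 bp
  117→126: 9 bp
  126→135: 9 bp
  135→145: 10 bp
  145→167: 22 bp
  167→7 (wrap): 172-167+7 = 12 bp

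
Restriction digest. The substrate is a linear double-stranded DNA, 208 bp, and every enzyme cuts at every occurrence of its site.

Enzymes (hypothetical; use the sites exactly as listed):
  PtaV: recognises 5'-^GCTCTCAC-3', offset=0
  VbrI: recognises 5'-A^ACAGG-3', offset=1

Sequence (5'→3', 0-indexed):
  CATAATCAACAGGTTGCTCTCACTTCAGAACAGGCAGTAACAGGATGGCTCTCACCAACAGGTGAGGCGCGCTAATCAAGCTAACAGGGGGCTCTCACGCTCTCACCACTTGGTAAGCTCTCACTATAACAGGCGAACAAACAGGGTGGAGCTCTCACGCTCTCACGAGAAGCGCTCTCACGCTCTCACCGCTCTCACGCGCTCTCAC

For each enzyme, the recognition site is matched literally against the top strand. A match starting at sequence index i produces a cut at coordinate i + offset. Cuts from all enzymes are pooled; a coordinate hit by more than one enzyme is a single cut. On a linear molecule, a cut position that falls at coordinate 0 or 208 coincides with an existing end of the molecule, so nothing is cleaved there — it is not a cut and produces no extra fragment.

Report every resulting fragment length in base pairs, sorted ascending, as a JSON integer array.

[7,7,8,8,8,8,8,8,9,10,10,10,10,12,12,14,15,18,26]

Site scan:
  PtaV (GCTCTCAC, off=0): starts [15, 47, 90, 98, 116, 150, 158, 173, 181, 190, 200] → cuts [15, 47, 90, 98, 116, 150, 158, 173, 181, 190, 200]
  VbrI (AACAGG, off=1): starts [7, 28, 38, 56, 82, 127, 139] → cuts [8, 29, 39, 57, 83, 128, 140]

All cut coordinates (distinct, sorted): [8, 15, 29, 39, 47, 57, 83, 90, 98, 116, 128, 140, 150, 158, 173, 181, 190, 200]

Fragment lengths:
  [0,8): 8 bp
  [8,15): 7 bp
  [15,29): 14 bp
  [29,39): 10 bp
  [39,47): 8 bp
  [47,57): 10 bp
  [57,83): 26 bp
  [83,90): 7 bp
  [90,98): 8 bp
  [98,116): 18 bp
  [116,128): 12 bp
  [128,140): 12 bp
  [140,150): 10 bp
  [150,158): 8 bp
  [158,173): 15 bp
  [173,181): 8 bp
  [181,190): 9 bp
  [190,200): 10 bp
  [200,208): 8 bp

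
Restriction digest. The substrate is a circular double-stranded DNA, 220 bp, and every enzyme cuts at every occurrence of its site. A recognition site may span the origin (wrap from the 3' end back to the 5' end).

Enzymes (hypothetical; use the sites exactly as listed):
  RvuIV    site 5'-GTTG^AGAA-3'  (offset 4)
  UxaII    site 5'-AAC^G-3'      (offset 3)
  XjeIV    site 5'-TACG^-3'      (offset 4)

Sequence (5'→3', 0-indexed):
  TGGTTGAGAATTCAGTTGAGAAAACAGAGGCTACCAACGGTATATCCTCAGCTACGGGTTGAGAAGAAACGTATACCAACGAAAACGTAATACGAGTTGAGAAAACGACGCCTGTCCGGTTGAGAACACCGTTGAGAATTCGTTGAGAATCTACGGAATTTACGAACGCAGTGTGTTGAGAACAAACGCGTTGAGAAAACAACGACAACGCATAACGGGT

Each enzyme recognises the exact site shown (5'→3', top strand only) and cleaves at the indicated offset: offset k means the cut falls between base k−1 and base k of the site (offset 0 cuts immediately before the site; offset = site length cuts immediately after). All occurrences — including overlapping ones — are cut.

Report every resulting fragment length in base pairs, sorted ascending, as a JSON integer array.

Site scan:
  RvuIV GTTGAGAA/4: at [2, 14, 57, 95, 118, 130, 141, 174, 189] ⇒ [6, 18, 61, 99, 122, 134, 145, 178, 193]
  UxaII AACG/3: at [35, 67, 77, 83, 103, 164, 184, 200, 206, 213] ⇒ [38, 70, 80, 86, 106, 167, 187, 203, 209, 216]
  XjeIV TACG/4: at [52, 90, 151, 160] ⇒ [56, 94, 155, 164]

All cut coordinates (distinct, sorted): [6, 18, 38, 56, 61, 70, 80, 86, 94, 99, 106, 122, 134, 145, 155, 164, 167, 178, 187, 193, 203, 209, 216]

Fragment lengths:
  6→18: 12 bp
  18→38: 20 bp
  38→56: 18 bp
  56→61: 5 bp
  61→70: 9 bp
  70→80: 10 bp
  80→86: 6 bp
  86→94: 8 bp
  94→99: 5 bp
  99→106: 7 bp
  106→122: 16 bp
  122→134: 12 bp
  134→145: 11 bp
  145→155: 10 bp
  155→164: 9 bp
  164→167: 3 bp
  167→178: 11 bp
  178→187: 9 bp
  187→193: 6 bp
  193→203: 10 bp
  203→209: 6 bp
  209→216: 7 bp
  216→6 (wrap): 220-216+6 = 10 bp

[3,5,5,6,6,6,7,7,8,9,9,9,10,10,10,10,11,11,12,12,16,18,20]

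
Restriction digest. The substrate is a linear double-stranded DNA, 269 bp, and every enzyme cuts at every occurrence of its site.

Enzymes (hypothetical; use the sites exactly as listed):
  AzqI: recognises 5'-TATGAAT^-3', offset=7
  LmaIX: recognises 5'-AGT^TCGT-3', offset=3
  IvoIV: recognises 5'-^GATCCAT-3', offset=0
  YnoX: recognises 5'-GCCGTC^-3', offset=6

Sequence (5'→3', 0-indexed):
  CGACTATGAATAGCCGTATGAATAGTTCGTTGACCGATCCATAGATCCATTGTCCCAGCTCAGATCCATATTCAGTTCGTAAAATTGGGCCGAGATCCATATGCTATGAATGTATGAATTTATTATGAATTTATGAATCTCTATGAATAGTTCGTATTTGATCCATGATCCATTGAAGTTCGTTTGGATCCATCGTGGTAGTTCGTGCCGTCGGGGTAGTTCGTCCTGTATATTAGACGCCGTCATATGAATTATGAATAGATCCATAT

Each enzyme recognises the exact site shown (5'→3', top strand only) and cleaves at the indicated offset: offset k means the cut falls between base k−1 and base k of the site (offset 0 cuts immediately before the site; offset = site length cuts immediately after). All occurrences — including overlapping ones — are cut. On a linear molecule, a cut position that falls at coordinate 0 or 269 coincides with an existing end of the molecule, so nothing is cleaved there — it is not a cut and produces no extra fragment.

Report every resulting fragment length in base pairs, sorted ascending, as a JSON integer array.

Site scan:
  AzqI TATGAAT/7: at [4, 16, 104, 112, 123, 131, 141, 245, 252] ⇒ [11, 23, 111, 119, 130, 138, 148, 252, 259]
  LmaIX AGTTCGT/3: at [23, 73, 148, 176, 199, 217] ⇒ [26, 76, 151, 179, 202, 220]
  IvoIV GATCCAT/0: at [35, 43, 62, 93, 159, 166, 186, 260] ⇒ [35, 43, 62, 93, 159, 166, 186, 260]
  YnoX GCCGTC/6: at [206, 238] ⇒ [212, 244]

Pooled cuts: [11, 23, 26, 35, 43, 62, 76, 93, 111, 119, 130, 138, 148, 151, 159, 166, 179, 186, 202, 212, 220, 244, 252, 259, 260]

Fragment lengths:
  [0,11): 11 bp
  [11,23): 12 bp
  [23,26): 3 bp
  [26,35): 9 bp
  [35,43): 8 bp
  [43,62): 19 bp
  [62,76): 14 bp
  [76,93): 17 bp
  [93,111): 18 bp
  [111,119): 8 bp
  [119,130): 11 bp
  [130,138): 8 bp
  [138,148): 10 bp
  [148,151): 3 bp
  [151,159): 8 bp
  [159,166): 7 bp
  [166,179): 13 bp
  [179,186): 7 bp
  [186,202): 16 bp
  [202,212): 10 bp
  [212,220): 8 bp
  [220,244): 24 bp
  [244,252): 8 bp
  [252,259): 7 bp
  [259,260): 1 bp
  [260,269): 9 bp

[1,3,3,7,7,7,8,8,8,8,8,8,9,9,10,10,11,11,12,13,14,16,17,18,19,24]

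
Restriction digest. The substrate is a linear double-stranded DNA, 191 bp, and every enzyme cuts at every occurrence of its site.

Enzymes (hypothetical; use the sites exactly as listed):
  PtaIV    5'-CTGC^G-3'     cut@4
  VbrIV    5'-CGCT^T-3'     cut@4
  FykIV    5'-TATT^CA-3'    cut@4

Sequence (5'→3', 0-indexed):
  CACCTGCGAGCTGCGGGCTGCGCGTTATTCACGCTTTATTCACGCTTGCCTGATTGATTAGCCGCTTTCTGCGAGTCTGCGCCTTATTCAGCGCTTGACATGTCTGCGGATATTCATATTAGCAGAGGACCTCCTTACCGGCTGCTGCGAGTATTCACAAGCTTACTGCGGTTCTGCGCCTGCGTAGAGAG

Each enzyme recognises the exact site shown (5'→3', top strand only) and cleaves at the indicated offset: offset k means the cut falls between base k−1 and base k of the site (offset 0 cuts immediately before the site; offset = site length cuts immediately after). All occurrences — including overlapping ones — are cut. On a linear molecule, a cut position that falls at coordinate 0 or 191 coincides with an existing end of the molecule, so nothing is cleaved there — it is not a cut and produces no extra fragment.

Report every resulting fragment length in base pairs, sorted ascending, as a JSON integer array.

Per-enzyme occurrences:
  PtaIV (CTGCG, off=4): starts [3, 10, 17, 68, 76, 103, 144, 165, 173, 179] → cuts [7, 14, 21, 72, 80, 107, 148, 169, 177, 183]
  VbrIV (CGCTT, off=4): starts [31, 42, 62, 91] → cuts [35, 46, 66, 95]
  FykIV (TATTCA, off=4): starts [25, 36, 84, 110, 151] → cuts [29, 40, 88, 114, 155]

Pooled cuts: [7, 14, 21, 29, 35, 40, 46, 66, 72, 80, 88, 95, 107, 114, 148, 155, 169, 177, 183]

Fragment lengths:
  [0,7): 7 bp
  [7,14): 7 bp
  [14,21): 7 bp
  [21,29): 8 bp
  [29,35): 6 bp
  [35,40): 5 bp
  [40,46): 6 bp
  [46,66): 20 bp
  [66,72): 6 bp
  [72,80): 8 bp
  [80,88): 8 bp
  [88,95): 7 bp
  [95,107): 12 bp
  [107,114): 7 bp
  [114,148): 34 bp
  [148,155): 7 bp
  [155,169): 14 bp
  [169,177): 8 bp
  [177,183): 6 bp
  [183,191): 8 bp

[5,6,6,6,6,7,7,7,7,7,7,8,8,8,8,8,12,14,20,34]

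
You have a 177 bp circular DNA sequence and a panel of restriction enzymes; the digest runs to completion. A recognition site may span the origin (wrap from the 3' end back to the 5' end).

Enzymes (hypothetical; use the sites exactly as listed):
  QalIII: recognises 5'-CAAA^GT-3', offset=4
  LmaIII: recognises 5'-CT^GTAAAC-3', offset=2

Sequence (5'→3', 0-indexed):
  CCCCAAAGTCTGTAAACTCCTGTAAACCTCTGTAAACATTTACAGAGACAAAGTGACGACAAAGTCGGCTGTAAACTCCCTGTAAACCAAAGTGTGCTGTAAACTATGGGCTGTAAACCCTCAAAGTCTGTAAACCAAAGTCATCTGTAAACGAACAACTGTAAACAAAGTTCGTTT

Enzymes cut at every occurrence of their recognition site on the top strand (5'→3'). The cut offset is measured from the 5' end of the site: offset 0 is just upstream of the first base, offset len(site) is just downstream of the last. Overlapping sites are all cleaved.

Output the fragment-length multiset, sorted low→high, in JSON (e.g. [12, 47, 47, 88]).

Site scan:
  QalIII (CAAAGT, off=4): starts [3, 48, 59, 87, 121, 135, 165] → cuts [7, 52, 63, 91, 125, 139, 169]
  LmaIII (CTGTAAAC, off=2): starts [9, 19, 29, 68, 79, 96, 110, 127, 144, 158] → cuts [11, 21, 31, 70, 81, 98, 112, 129, 146, 160]

All cut coordinates (distinct, sorted): [7, 11, 21, 31, 52, 63, 70, 81, 91, 98, 112, 125, 129, 139, 146, 160, 169]

Fragments:
  7→11: 4 bp
  11→21: 10 bp
  21→31: 10 bp
  31→52: 21 bp
  52→63: 11 bp
  63→70: 7 bp
  70→81: 11 bp
  81→91: 10 bp
  91→98: 7 bp
  98→112: 14 bp
  112→125: 13 bp
  125→129: 4 bp
  129→139: 10 bp
  139→146: 7 bp
  146→160: 14 bp
  160→169: 9 bp
  169→7 (wrap): 177-169+7 = 15 bp

[4,4,7,7,7,9,10,10,10,10,11,11,13,14,14,15,21]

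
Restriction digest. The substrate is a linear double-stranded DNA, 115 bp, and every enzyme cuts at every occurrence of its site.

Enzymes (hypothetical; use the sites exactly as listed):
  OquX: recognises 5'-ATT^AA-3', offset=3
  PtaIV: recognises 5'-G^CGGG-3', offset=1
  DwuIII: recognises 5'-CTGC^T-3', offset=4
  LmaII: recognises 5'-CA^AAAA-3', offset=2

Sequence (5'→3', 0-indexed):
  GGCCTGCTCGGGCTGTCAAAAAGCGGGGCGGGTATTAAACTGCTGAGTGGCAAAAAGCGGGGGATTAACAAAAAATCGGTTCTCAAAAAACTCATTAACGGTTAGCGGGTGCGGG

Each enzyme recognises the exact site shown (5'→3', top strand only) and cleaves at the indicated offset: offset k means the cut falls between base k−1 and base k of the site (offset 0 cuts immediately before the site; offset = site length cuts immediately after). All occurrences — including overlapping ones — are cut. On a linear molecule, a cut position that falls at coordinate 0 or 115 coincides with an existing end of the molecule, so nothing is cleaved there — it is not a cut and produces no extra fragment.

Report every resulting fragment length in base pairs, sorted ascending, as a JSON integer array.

[4,4,5,5,5,6,7,7,8,9,9,9,11,11,15]

Per-enzyme occurrences:
  OquX ATTAA/3: at [33, 63, 93] ⇒ [36, 66, 96]
  PtaIV GCGGG/1: at [22, 27, 56, 104, 110] ⇒ [23, 28, 57, 105, 111]
  DwuIII CTGCT/4: at [3, 39] ⇒ [7, 43]
  LmaII CAAAAA/2: at [16, 50, 68, 83] ⇒ [18, 52, 70, 85]

Pooled cuts: [7, 18, 23, 28, 36, 43, 52, 57, 66, 70, 85, 96, 105, 111]

Fragments:
  [0,7): 7 bp
  [7,18): 11 bp
  [18,23): 5 bp
  [23,28): 5 bp
  [28,36): 8 bp
  [36,43): 7 bp
  [43,52): 9 bp
  [52,57): 5 bp
  [57,66): 9 bp
  [66,70): 4 bp
  [70,85): 15 bp
  [85,96): 11 bp
  [96,105): 9 bp
  [105,111): 6 bp
  [111,115): 4 bp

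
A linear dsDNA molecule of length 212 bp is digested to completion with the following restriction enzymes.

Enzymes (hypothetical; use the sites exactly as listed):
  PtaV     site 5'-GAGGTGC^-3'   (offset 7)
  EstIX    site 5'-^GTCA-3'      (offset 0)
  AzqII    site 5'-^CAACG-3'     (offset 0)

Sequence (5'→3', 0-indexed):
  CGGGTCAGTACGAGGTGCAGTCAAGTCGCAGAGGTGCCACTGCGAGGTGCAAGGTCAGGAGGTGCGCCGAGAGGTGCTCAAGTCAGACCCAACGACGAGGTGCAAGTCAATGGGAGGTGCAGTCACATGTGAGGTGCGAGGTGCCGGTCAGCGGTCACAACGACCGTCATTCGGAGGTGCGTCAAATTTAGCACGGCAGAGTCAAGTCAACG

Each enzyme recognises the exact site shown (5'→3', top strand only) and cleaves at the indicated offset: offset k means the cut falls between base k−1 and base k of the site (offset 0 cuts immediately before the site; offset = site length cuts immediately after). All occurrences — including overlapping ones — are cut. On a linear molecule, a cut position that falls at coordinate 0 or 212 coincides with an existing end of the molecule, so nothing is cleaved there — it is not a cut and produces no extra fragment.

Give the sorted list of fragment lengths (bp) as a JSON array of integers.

[1,1,2,2,2,3,3,4,4,5,5,7,7,8,8,12,12,13,14,15,15,15,16,18,20]

Site scan:
  PtaV (GAGGTGC, off=7): starts [11, 30, 43, 58, 70, 96, 113, 130, 137, 173] → cuts [18, 37, 50, 65, 77, 103, 120, 137, 144, 180]
  EstIX (GTCA, off=0): starts [3, 19, 53, 81, 105, 121, 146, 153, 165, 180, 200, 205] → cuts [3, 19, 53, 81, 105, 121, 146, 153, 165, 180, 200, 205]
  AzqII (CAACG, off=0): starts [89, 157, 207] → cuts [89, 157, 207]

All cut coordinates (distinct, sorted): [3, 18, 19, 37, 50, 53, 65, 77, 81, 89, 103, 105, 120, 121, 137, 144, 146, 153, 157, 165, 180, 200, 205, 207]

Fragments:
  [0,3): 3 bp
  [3,18): 15 bp
  [18,19): 1 bp
  [19,37): 18 bp
  [37,50): 13 bp
  [50,53): 3 bp
  [53,65): 12 bp
  [65,77): 12 bp
  [77,81): 4 bp
  [81,89): 8 bp
  [89,103): 14 bp
  [103,105): 2 bp
  [105,120): 15 bp
  [120,121): 1 bp
  [121,137): 16 bp
  [137,144): 7 bp
  [144,146): 2 bp
  [146,153): 7 bp
  [153,157): 4 bp
  [157,165): 8 bp
  [165,180): 15 bp
  [180,200): 20 bp
  [200,205): 5 bp
  [205,207): 2 bp
  [207,212): 5 bp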